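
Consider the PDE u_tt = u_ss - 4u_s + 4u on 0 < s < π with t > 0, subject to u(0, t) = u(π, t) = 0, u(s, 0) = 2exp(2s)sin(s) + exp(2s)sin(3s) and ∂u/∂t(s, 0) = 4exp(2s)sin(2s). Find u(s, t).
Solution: Substitute u = exp(2s)w.
Then u_s = exp(2s)(w_s + 2w), u_ss = exp(2s)(w_ss + 4w_s + 4w), u_tt = exp(2s)w_tt; substituting and dividing by exp(2s), the lower-order terms cancel: w_tt = w_ss (standard wave equation).
Data for w: w(s,0) = exp(-2s)u(s,0) = 2sin(s) + sin(3s); w_t(s,0) = exp(-2s)u_t(s,0) = 4sin(2s). The boundary conditions carry over: w(0,t) = w(π,t) = 0.
Separating variables: w = Σ [A_n cos(ω_n t) + B_n sin(ω_n t)] sin(ns), ω_n = n. From ICs (B_n = velocity coefficient / ω_n): A_1=2, A_3=1, B_2=2.
So w(s,t) = 2sin(s)cos(t) + 2sin(2s)sin(2t) + sin(3s)cos(3t), and u(s,t) = exp(2s)w(s,t).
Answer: u(s, t) = 2exp(2s)sin(s)cos(t) + 2exp(2s)sin(2s)sin(2t) + exp(2s)sin(3s)cos(3t)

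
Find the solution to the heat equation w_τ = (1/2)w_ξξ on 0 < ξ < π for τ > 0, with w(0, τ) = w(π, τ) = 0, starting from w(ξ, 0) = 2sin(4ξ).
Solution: Separating variables: w = Σ c_n exp(-n²τ/2) sin(nξ). From w(ξ,0) = 2sin(4ξ): c_4=2.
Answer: w(ξ, τ) = 2exp(-8τ)sin(4ξ)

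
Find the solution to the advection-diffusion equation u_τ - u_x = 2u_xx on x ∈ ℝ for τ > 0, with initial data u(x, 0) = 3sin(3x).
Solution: Moving frame: η = x + τ, σ = τ, u = w(η,σ), so u_τ = w_σ + w_η and u_xx = w_ηη.
Hence u_τ - u_x = w_σ and the PDE becomes the heat equation w_σ = 2w_ηη on η ∈ ℝ.
Initial data: w(η,0) = u(η,0) = 3sin(3η). Each mode sin(nη) decays as exp(-2n²σ) on ℝ, so w(η,σ) = Σ c_n exp(-2n²σ) sin(nη) with c_3=3: w(η,σ) = 3exp(-18σ)sin(3η).
Substituting back: u(x,τ) = w(x + τ, τ).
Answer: u(x, τ) = 3exp(-18τ)sin(3x + 3τ)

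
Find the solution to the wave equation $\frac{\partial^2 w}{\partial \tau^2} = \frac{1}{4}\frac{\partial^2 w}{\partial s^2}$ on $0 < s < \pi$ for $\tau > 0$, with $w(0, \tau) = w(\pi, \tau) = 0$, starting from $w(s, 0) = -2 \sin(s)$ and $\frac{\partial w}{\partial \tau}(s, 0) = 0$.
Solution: Using separation of variables $w = X(s)T(\tau)$:
Eigenfunctions: $\sin(ns)$, $n = 1, 2, 3, \ldots$
General solution: $w(s, \tau) = \sum [A_n \cos(n \tau/2) + B_n \sin(n \tau/2)] \sin(ns)$
From $w(s,0) = -2 \sin(s)$: $A_1=-2$. From $w_{\tau}(s,0) = 0$: all $B_n = 0$.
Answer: $w(s, \tau) = -2 \sin(s) \cos(\tau/2)$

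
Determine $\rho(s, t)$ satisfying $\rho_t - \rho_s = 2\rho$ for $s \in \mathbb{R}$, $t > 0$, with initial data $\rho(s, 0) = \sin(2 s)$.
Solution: Substitute $\rho = e^{2t}u$, i.e. $u = e^{-2t}\rho$.
By the product rule, $\rho_t = e^{2t}(u_t + 2u)$, $\rho_s = e^{2t}u_s$.
Substituting into the PDE and dividing by $e^{2t}$: $u_t + 2u - u_s = 2u$.
The lower-order terms cancel, leaving the standard advection equation $u_t - u_s = 0$.
Initial data for $u$: $u(s,0) = \rho(s,0) = \sin(2 s)$.
Solve for $u$:
  By method of characteristics (waves move left with speed 1):
  Along characteristics $s + t =$ const, $u$ is constant, so $u(s,t) = f(s + t)$ with $f = u( \cdot , 0)$.
Hence $u(s,t) = \sin(2 s + 2 t)$.
Transform back: $\rho(s,t) = e^{2t}u(s,t)$.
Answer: $\rho(s, t) = e^{2 t} \sin(2 s + 2 t)$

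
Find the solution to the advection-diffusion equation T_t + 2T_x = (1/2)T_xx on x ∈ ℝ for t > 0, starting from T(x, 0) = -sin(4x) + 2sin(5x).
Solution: Change to a moving frame: let η = x - 2t, σ = t and write T(x,t) = u(η,σ).
By the chain rule T_t = u_σ - 2u_η, T_x = u_η, T_xx = u_ηη.
Then T_t + 2T_x = u_σ: the advection term cancels and the PDE becomes the heat equation u_σ = (1/2)u_ηη on η ∈ ℝ.
Initial data: u(η,0) = T(η,0) = -sin(4η) + 2sin(5η).
On η ∈ ℝ each mode satisfies (sin(nη))″ = -n² sin(nη), so exp(-n²σ/2) sin(nη) solves the heat equation; by superposition u(η,σ) = Σ c_n exp(-n²σ/2) sin(nη).
Reading off the coefficients: c_4=-1, c_5=2, so u(η,σ) = -exp(-8σ)sin(4η) + 2exp(-25σ/2)sin(5η).
Substituting back η = x - 2t, σ = t: T(x,t) = u(x - 2t, t).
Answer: T(x, t) = exp(-8t)sin(8t - 4x) - 2exp(-25t/2)sin(10t - 5x)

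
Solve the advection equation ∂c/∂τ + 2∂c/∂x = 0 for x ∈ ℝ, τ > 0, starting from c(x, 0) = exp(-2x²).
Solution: By method of characteristics (waves move right with speed 2):
Along characteristics x - 2τ = const, c is constant, so c(x,τ) = f(x - 2τ) with f = c(·, 0).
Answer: c(x, τ) = exp(-2(x - 2τ)²)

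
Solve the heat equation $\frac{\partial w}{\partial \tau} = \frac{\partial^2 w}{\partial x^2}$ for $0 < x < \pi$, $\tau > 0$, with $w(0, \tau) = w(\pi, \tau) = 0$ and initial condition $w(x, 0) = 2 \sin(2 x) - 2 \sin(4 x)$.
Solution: Using separation of variables $w = X(x)T(\tau)$:
Eigenfunctions: $\sin(nx)$, $n = 1, 2, 3, \ldots$
General solution: $w(x, \tau) = \sum c_n \sin(nx) e^{-n^2 \tau}$
Matching $w(x,0) = 2 \sin(2 x) - 2 \sin(4 x)$ term by term: $c_2=2, c_4=-2$.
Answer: $w(x, \tau) = 2 e^{-4 \tau} \sin(2 x) - 2 e^{-16 \tau} \sin(4 x)$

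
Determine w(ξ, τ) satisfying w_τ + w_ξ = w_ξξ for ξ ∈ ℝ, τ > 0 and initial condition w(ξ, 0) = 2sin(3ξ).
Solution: Change to a moving frame: let η = ξ - τ, σ = τ and write w(ξ,τ) = u(η,σ).
By the chain rule w_τ = u_σ - u_η, w_ξ = u_η, w_ξξ = u_ηη.
Then w_τ + w_ξ = u_σ: the advection term cancels and the PDE becomes the heat equation u_σ = u_ηη on η ∈ ℝ.
Initial data: u(η,0) = w(η,0) = 2sin(3η).
On η ∈ ℝ each mode satisfies (sin(nη))″ = -n² sin(nη), so exp(-n²σ) sin(nη) solves the heat equation; by superposition u(η,σ) = Σ c_n exp(-n²σ) sin(nη).
Reading off the coefficients: c_3=2, so u(η,σ) = 2exp(-9σ)sin(3η).
Substituting back η = ξ - τ, σ = τ: w(ξ,τ) = u(ξ - τ, τ).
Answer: w(ξ, τ) = 2exp(-9τ)sin(3ξ - 3τ)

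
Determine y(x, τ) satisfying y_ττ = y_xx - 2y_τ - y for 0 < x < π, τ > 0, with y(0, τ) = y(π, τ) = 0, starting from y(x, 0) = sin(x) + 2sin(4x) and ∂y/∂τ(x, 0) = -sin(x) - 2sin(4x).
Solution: Substitute y = exp(-τ)u, i.e. u = exp(τ)y.
By the product rule, y_τ = exp(-τ)(u_τ - u), y_ττ = exp(-τ)(u_ττ - 2u_τ + u), y_xx = exp(-τ)u_xx.
Substituting into the PDE and dividing by exp(-τ): u_ττ - 2u_τ + u = u_xx - 2(u_τ - u) - u.
The lower-order terms cancel, leaving the standard wave equation u_ττ = u_xx.
Initial data for u: u(x,0) = y(x,0) = sin(x) + 2sin(4x); u_τ(x,0) = y_τ(x,0) + y(x,0) = 0. The boundary conditions carry over: u(0,τ) = u(π,τ) = 0.
Solve for u:
  Using separation of variables u = X(x)T(τ):
  Eigenfunctions: sin(nx), n = 1, 2, 3, ...
  General solution: u(x, τ) = Σ [A_n cos(n τ) + B_n sin(n τ)] sin(nx)
  From u(x,0) = sin(x) + 2sin(4x): A_1=1, A_4=2. From u_τ(x,0) = 0: all B_n = 0.
Hence u(x,τ) = sin(x)cos(τ) + 2sin(4x)cos(4τ).
Transform back: y(x,τ) = exp(-τ)u(x,τ).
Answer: y(x, τ) = exp(-τ)sin(x)cos(τ) + 2exp(-τ)sin(4x)cos(4τ)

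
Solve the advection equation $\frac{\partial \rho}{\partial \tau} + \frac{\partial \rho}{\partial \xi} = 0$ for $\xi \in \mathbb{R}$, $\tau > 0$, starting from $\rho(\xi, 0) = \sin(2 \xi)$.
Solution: By characteristics ($d\xi/d\tau = 1$), $\rho(\xi,\tau) = f(\xi - \tau)$ with $f = \rho( \cdot , 0)$.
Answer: $\rho(\xi, \tau) = - \sin(2 \tau - 2 \xi)$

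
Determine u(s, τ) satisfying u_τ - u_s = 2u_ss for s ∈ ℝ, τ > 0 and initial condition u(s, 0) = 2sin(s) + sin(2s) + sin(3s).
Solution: Change to a moving frame: let η = s + τ, σ = τ and write u(s,τ) = w(η,σ).
By the chain rule u_τ = w_σ + w_η, u_s = w_η, u_ss = w_ηη.
Then u_τ - u_s = w_σ: the advection term cancels and the PDE becomes the heat equation w_σ = 2w_ηη on η ∈ ℝ.
Initial data: w(η,0) = u(η,0) = 2sin(η) + sin(2η) + sin(3η).
On η ∈ ℝ each mode satisfies (sin(nη))″ = -n² sin(nη), so exp(-2n²σ) sin(nη) solves the heat equation; by superposition w(η,σ) = Σ c_n exp(-2n²σ) sin(nη).
Reading off the coefficients: c_1=2, c_2=1, c_3=1, so w(η,σ) = 2exp(-2σ)sin(η) + exp(-8σ)sin(2η) + exp(-18σ)sin(3η).
Substituting back η = s + τ, σ = τ: u(s,τ) = w(s + τ, τ).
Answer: u(s, τ) = 2exp(-2τ)sin(s + τ) + exp(-8τ)sin(2s + 2τ) + exp(-18τ)sin(3s + 3τ)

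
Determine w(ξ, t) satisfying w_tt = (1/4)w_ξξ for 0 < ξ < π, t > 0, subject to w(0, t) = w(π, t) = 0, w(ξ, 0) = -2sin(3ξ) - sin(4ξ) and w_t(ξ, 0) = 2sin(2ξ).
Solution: Separating variables: w = Σ [A_n cos(ω_n t) + B_n sin(ω_n t)] sin(nξ), ω_n = n/2. From ICs (B_n = velocity coefficient / ω_n): A_3=-2, A_4=-1, B_2=2.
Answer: w(ξ, t) = 2sin(t)sin(2ξ) - 2sin(3ξ)cos(3t/2) - sin(4ξ)cos(2t)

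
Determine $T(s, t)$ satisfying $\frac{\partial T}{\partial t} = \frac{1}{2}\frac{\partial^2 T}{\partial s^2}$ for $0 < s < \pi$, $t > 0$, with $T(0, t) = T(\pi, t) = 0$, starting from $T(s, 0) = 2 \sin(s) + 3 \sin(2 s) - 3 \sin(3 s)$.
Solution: Using separation of variables $T = X(s)G(t)$:
Eigenfunctions: $\sin(ns)$, $n = 1, 2, 3, \ldots$
General solution: $T(s, t) = \sum c_n \sin(ns) e^{-n^2 t/2}$
Matching $T(s,0) = 2 \sin(s) + 3 \sin(2 s) - 3 \sin(3 s)$ term by term: $c_1=2, c_2=3, c_3=-3$.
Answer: $T(s, t) = 3 e^{-2 t} \sin(2 s) + 2 e^{-t/2} \sin(s) - 3 e^{-9 t/2} \sin(3 s)$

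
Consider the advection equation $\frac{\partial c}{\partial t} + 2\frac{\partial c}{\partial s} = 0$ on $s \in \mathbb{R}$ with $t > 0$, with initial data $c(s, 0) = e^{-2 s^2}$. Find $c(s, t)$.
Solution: By method of characteristics (waves move right with speed 2):
Along characteristics $s - 2t =$ const, $c$ is constant, so $c(s,t) = f(s - 2t)$ with $f = c( \cdot , 0)$.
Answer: $c(s, t) = e^{-2 (s - 2 t)^2}$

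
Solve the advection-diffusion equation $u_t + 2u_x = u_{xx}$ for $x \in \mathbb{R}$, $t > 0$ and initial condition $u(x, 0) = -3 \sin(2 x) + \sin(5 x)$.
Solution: Moving frame: $\eta = x - 2t$, $\sigma = t$, $u = w(\eta,\sigma)$, so $u_t = w_{\sigma} - 2w_{\eta}$ and $u_{xx} = w_{\eta\eta}$.
Hence $u_t + 2u_x = w_{\sigma}$ and the PDE becomes the heat equation $w_{\sigma} = w_{\eta\eta}$ on $\eta \in \mathbb{R}$.
Initial data: $w(\eta,0) = u(\eta,0) = -3 \sin(2 \eta) + \sin(5 \eta)$. Each mode $\sin(n\eta)$ decays as $e^{-n^2\sigma}$ on $\mathbb{R}$, so $w(\eta,\sigma) = \sum c_n e^{-n^2\sigma} \sin(n\eta)$ with $c_2=-3, c_5=1$: $w(\eta,\sigma) = -3 e^{-4 \sigma} \sin(2 \eta) + e^{-25 \sigma} \sin(5 \eta)$.
Substituting back: $u(x,t) = w(x - 2t, t)$.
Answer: $u(x, t) = 3 e^{-4 t} \sin(4 t - 2 x) -  e^{-25 t} \sin(10 t - 5 x)$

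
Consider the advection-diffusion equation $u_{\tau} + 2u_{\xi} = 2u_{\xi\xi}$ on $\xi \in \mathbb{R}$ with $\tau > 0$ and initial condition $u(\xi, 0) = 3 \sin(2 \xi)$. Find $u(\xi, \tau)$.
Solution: Moving frame: $\eta = \xi - 2\tau$, $\sigma = \tau$, $u = w(\eta,\sigma)$, so $u_{\tau} = w_{\sigma} - 2w_{\eta}$ and $u_{\xi\xi} = w_{\eta\eta}$.
Hence $u_{\tau} + 2u_{\xi} = w_{\sigma}$ and the PDE becomes the heat equation $w_{\sigma} = 2w_{\eta\eta}$ on $\eta \in \mathbb{R}$.
Initial data: $w(\eta,0) = u(\eta,0) = 3 \sin(2 \eta)$. Each mode $\sin(n\eta)$ decays as $e^{-2n^2\sigma}$ on $\mathbb{R}$, so $w(\eta,\sigma) = \sum c_n e^{-2n^2\sigma} \sin(n\eta)$ with $c_2=3$: $w(\eta,\sigma) = 3 e^{-8 \sigma} \sin(2 \eta)$.
Substituting back: $u(\xi,\tau) = w(\xi - 2\tau, \tau)$.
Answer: $u(\xi, \tau) = -3 e^{-8 \tau} \sin(4 \tau - 2 \xi)$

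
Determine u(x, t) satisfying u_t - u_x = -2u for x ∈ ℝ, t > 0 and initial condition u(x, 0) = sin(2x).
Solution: Substitute u = exp(-2t)w, i.e. w = exp(2t)u.
By the product rule, u_t = exp(-2t)(w_t - 2w), u_x = exp(-2t)w_x.
Substituting into the PDE and dividing by exp(-2t): w_t - 2w - w_x = -2w.
The lower-order terms cancel, leaving the standard advection equation w_t - w_x = 0.
Initial data for w: w(x,0) = u(x,0) = sin(2x).
Solve for w:
  By method of characteristics (waves move left with speed 1):
  Along characteristics x + t = const, w is constant, so w(x,t) = f(x + t) with f = w(·, 0).
Hence w(x,t) = sin(2t + 2x).
Transform back: u(x,t) = exp(-2t)w(x,t).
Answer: u(x, t) = exp(-2t)sin(2t + 2x)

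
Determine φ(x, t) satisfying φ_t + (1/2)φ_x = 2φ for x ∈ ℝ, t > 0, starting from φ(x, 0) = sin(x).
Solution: Substitute φ = exp(2t)u.
Then φ_t = exp(2t)(u_t + 2u), φ_x = exp(2t)u_x; substituting and dividing by exp(2t), the lower-order terms cancel: u_t + (1/2)u_x = 0 (standard advection equation).
Data for u: u(x,0) = φ(x,0) = sin(x).
By characteristics (dx/dt = 1/2), u(x,t) = f(x - (1/2)t) with f = u(·, 0).
So u(x,t) = -sin(t/2 - x), and φ(x,t) = exp(2t)u(x,t).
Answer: φ(x, t) = -exp(2t)sin(t/2 - x)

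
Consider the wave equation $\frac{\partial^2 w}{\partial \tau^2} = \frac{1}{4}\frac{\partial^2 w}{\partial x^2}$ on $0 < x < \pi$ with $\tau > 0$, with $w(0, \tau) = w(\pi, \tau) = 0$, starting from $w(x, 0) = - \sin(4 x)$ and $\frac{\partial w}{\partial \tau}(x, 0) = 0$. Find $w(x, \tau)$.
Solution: Using separation of variables $w = X(x)T(\tau)$:
Eigenfunctions: $\sin(nx)$, $n = 1, 2, 3, \ldots$
General solution: $w(x, \tau) = \sum [A_n \cos(n \tau/2) + B_n \sin(n \tau/2)] \sin(nx)$
From $w(x,0) = - \sin(4 x)$: $A_4=-1$. From $w_{\tau}(x,0) = 0$: all $B_n = 0$.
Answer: $w(x, \tau) = - \sin(4 x) \cos(2 \tau)$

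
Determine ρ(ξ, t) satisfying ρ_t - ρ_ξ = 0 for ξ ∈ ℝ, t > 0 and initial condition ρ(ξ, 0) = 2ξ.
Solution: By method of characteristics (waves move left with speed 1):
Along characteristics ξ + t = const, ρ is constant, so ρ(ξ,t) = f(ξ + t) with f = ρ(·, 0).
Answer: ρ(ξ, t) = 2t + 2ξ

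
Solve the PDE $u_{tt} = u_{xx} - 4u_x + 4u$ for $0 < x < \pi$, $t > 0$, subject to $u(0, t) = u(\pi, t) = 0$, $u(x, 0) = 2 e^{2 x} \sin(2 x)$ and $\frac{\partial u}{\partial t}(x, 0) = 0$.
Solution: Substitute $u = e^{2x}w$, i.e. $w = e^{-2x}u$.
By the product rule, $u_x = e^{2x}(w_x + 2w)$, $u_{xx} = e^{2x}(w_{xx} + 4w_x + 4w)$, $u_{tt} = e^{2x}w_{tt}$.
Substituting into the PDE and dividing by $e^{2x}$: $w_{tt} = (w_{xx} + 4w_x + 4w) - 4(w_x + 2w) + 4w$.
The lower-order terms cancel, leaving the standard wave equation $w_{tt} = w_{xx}$.
Initial data for $w$: $w(x,0) = e^{-2x}u(x,0) = 2 \sin(2 x)$; $w_t(x,0) = e^{-2x}u_t(x,0) = 0$. The boundary conditions carry over: $w(0,t) = w(\pi,t) = 0$.
Solve for $w$:
  Using separation of variables $w = X(x)T(t)$:
  Eigenfunctions: $\sin(nx)$, $n = 1, 2, 3, \ldots$
  General solution: $w(x, t) = \sum [A_n \cos(n t) + B_n \sin(n t)] \sin(nx)$
  From $w(x,0) = 2 \sin(2 x)$: $A_2=2$. From $w_t(x,0) = 0$: all $B_n = 0$.
Hence $w(x,t) = 2 \sin(2 x) \cos(2 t)$.
Transform back: $u(x,t) = e^{2x}w(x,t)$.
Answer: $u(x, t) = 2 e^{2 x} \sin(2 x) \cos(2 t)$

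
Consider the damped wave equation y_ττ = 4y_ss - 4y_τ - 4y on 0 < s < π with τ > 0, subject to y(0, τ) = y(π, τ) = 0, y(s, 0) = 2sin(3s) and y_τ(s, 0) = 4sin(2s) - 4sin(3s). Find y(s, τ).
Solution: Substitute y = exp(-2τ)u, i.e. u = exp(2τ)y.
By the product rule, y_τ = exp(-2τ)(u_τ - 2u), y_ττ = exp(-2τ)(u_ττ - 4u_τ + 4u), y_ss = exp(-2τ)u_ss.
Substituting into the PDE and dividing by exp(-2τ): u_ττ - 4u_τ + 4u = 4u_ss - 4(u_τ - 2u) - 4u.
The lower-order terms cancel, leaving the standard wave equation u_ττ = 4u_ss.
Initial data for u: u(s,0) = y(s,0) = 2sin(3s); u_τ(s,0) = y_τ(s,0) + 2y(s,0) = 4sin(2s). The boundary conditions carry over: u(0,τ) = u(π,τ) = 0.
Solve for u:
  Using separation of variables u = X(s)T(τ):
  Eigenfunctions: sin(ns), n = 1, 2, 3, ...
  General solution: u(s, τ) = Σ [A_n cos(2n τ) + B_n sin(2n τ)] sin(ns)
  From u(s,0) = 2sin(3s): A_3=2. From u_τ(s,0) = 4sin(2s), using u_τ(s,0) = Σ ω_n B_n sin(ns) with ω_n = 2n: B_2 = 4/4 = 1.
Hence u(s,τ) = sin(2s)sin(4τ) + 2sin(3s)cos(6τ).
Transform back: y(s,τ) = exp(-2τ)u(s,τ).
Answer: y(s, τ) = exp(-2τ)sin(2s)sin(4τ) + 2exp(-2τ)sin(3s)cos(6τ)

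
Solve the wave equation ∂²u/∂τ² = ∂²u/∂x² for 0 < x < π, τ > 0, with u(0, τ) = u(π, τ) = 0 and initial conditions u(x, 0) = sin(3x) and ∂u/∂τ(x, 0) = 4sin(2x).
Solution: Separating variables: u = Σ [A_n cos(ω_n τ) + B_n sin(ω_n τ)] sin(nx), ω_n = n. From ICs (B_n = velocity coefficient / ω_n): A_3=1, B_2=2.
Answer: u(x, τ) = 2sin(2x)sin(2τ) + sin(3x)cos(3τ)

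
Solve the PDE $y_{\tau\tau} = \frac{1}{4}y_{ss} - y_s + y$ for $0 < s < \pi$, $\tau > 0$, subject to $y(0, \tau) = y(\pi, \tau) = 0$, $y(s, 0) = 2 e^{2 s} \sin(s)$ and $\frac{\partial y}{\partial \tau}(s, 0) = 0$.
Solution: Substitute $y = e^{2s}u$, i.e. $u = e^{-2s}y$.
By the product rule, $y_s = e^{2s}(u_s + 2u)$, $y_{ss} = e^{2s}(u_{ss} + 4u_s + 4u)$, $y_{\tau\tau} = e^{2s}u_{\tau\tau}$.
Substituting into the PDE and dividing by $e^{2s}$: $u_{\tau\tau} = \frac{1}{4}(u_{ss} + 4u_s + 4u) - (u_s + 2u) + u$.
The lower-order terms cancel, leaving the standard wave equation $u_{\tau\tau} = \frac{1}{4}u_{ss}$.
Initial data for $u$: $u(s,0) = e^{-2s}y(s,0) = 2 \sin(s)$; $u_{\tau}(s,0) = e^{-2s}y_{\tau}(s,0) = 0$. The boundary conditions carry over: $u(0,\tau) = u(\pi,\tau) = 0$.
Solve for $u$:
  Using separation of variables $u = X(s)T(\tau)$:
  Eigenfunctions: $\sin(ns)$, $n = 1, 2, 3, \ldots$
  General solution: $u(s, \tau) = \sum [A_n \cos(n \tau/2) + B_n \sin(n \tau/2)] \sin(ns)$
  From $u(s,0) = 2 \sin(s)$: $A_1=2$. From $u_{\tau}(s,0) = 0$: all $B_n = 0$.
Hence $u(s,\tau) = 2 \sin(s) \cos(\tau/2)$.
Transform back: $y(s,\tau) = e^{2s}u(s,\tau)$.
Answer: $y(s, \tau) = 2 e^{2 s} \sin(s) \cos(\tau/2)$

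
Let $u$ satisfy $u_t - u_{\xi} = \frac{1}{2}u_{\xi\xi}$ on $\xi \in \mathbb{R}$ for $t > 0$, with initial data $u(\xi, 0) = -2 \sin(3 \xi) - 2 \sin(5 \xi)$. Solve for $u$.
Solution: Moving frame: $\eta = \xi + t$, $\sigma = t$, $u = w(\eta,\sigma)$, so $u_t = w_{\sigma} + w_{\eta}$ and $u_{\xi\xi} = w_{\eta\eta}$.
Hence $u_t - u_{\xi} = w_{\sigma}$ and the PDE becomes the heat equation $w_{\sigma} = \frac{1}{2}w_{\eta\eta}$ on $\eta \in \mathbb{R}$.
Initial data: $w(\eta,0) = u(\eta,0) = -2 \sin(3 \eta) - 2 \sin(5 \eta)$. Each mode $\sin(n\eta)$ decays as $e^{-n^2\sigma/2}$ on $\mathbb{R}$, so $w(\eta,\sigma) = \sum c_n e^{-n^2\sigma/2} \sin(n\eta)$ with $c_3=-2, c_5=-2$: $w(\eta,\sigma) = -2 e^{-9 \sigma/2} \sin(3 \eta) - 2 e^{-25 \sigma/2} \sin(5 \eta)$.
Substituting back: $u(\xi,t) = w(\xi + t, t)$.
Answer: $u(\xi, t) = -2 e^{-9 t/2} \sin(3 \xi + 3 t) - 2 e^{-25 t/2} \sin(5 \xi + 5 t)$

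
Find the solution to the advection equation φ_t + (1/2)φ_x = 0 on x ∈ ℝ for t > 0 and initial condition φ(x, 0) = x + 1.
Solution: By characteristics (dx/dt = 1/2), φ(x,t) = f(x - (1/2)t) with f = φ(·, 0).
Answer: φ(x, t) = -(1/2)t + x + 1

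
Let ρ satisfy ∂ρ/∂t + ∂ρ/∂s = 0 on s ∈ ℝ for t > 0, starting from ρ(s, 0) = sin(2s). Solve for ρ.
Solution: By characteristics (ds/dt = 1), ρ(s,t) = f(s - t) with f = ρ(·, 0).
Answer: ρ(s, t) = sin(2s - 2t)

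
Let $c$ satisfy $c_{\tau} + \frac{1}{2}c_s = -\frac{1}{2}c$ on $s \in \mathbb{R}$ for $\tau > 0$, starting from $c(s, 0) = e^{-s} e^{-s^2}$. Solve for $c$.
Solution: Substitute $c = e^{-s}u$.
Then $c_s = e^{-s}(u_s - u)$, $c_{\tau} = e^{-s}u_{\tau}$; substituting and dividing by $e^{-s}$, the lower-order terms cancel: $u_{\tau} + \frac{1}{2}u_s = 0$ (standard advection equation).
Data for $u$: $u(s,0) = e^{s}c(s,0) = e^{-s^2}$.
By characteristics ($ds/d\tau = 1/2$), $u(s,\tau) = f(s - \frac{1}{2}\tau)$ with $f = u( \cdot , 0)$.
So $u(s,\tau) = e^{-(s - \tau/2)^2}$, and $c(s,\tau) = e^{-s}u(s,\tau)$.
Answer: $c(s, \tau) = e^{-s} e^{-(-\tau/2 + s)^2}$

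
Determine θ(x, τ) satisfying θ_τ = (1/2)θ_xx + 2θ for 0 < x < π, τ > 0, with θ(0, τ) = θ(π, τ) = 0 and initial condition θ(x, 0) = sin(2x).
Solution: Substitute θ = exp(2τ)u.
Then θ_τ = exp(2τ)(u_τ + 2u), θ_xx = exp(2τ)u_xx; substituting and dividing by exp(2τ), the lower-order terms cancel: u_τ = (1/2)u_xx (standard heat equation).
Data for u: u(x,0) = θ(x,0) = sin(2x). The boundary conditions carry over: u(0,τ) = u(π,τ) = 0.
Separating variables: u = Σ c_n exp(-n²τ/2) sin(nx). From u(x,0) = sin(2x): c_2=1.
So u(x,τ) = exp(-2τ)sin(2x), and θ(x,τ) = exp(2τ)u(x,τ).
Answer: θ(x, τ) = sin(2x)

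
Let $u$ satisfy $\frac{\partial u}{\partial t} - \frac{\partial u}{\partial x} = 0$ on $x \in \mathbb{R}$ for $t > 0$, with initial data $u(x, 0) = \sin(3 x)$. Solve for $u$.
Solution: By method of characteristics (waves move left with speed 1):
Along characteristics $x + t =$ const, $u$ is constant, so $u(x,t) = f(x + t)$ with $f = u( \cdot , 0)$.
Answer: $u(x, t) = \sin(3 t + 3 x)$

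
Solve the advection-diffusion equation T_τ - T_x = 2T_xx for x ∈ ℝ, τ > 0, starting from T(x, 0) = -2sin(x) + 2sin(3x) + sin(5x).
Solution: Change to a moving frame: let η = x + τ, σ = τ and write T(x,τ) = u(η,σ).
By the chain rule T_τ = u_σ + u_η, T_x = u_η, T_xx = u_ηη.
Then T_τ - T_x = u_σ: the advection term cancels and the PDE becomes the heat equation u_σ = 2u_ηη on η ∈ ℝ.
Initial data: u(η,0) = T(η,0) = -2sin(η) + 2sin(3η) + sin(5η).
On η ∈ ℝ each mode satisfies (sin(nη))″ = -n² sin(nη), so exp(-2n²σ) sin(nη) solves the heat equation; by superposition u(η,σ) = Σ c_n exp(-2n²σ) sin(nη).
Reading off the coefficients: c_1=-2, c_3=2, c_5=1, so u(η,σ) = -2exp(-2σ)sin(η) + 2exp(-18σ)sin(3η) + exp(-50σ)sin(5η).
Substituting back η = x + τ, σ = τ: T(x,τ) = u(x + τ, τ).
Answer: T(x, τ) = -2exp(-2τ)sin(x + τ) + 2exp(-18τ)sin(3x + 3τ) + exp(-50τ)sin(5x + 5τ)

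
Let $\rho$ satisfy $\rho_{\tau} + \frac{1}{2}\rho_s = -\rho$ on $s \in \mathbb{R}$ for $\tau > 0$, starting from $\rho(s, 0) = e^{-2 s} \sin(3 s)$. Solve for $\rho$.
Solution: Substitute $\rho = e^{-2s}u$, i.e. $u = e^{2s}\rho$.
By the product rule, $\rho_s = e^{-2s}(u_s - 2u)$, $\rho_{\tau} = e^{-2s}u_{\tau}$.
Substituting into the PDE and dividing by $e^{-2s}$: $u_{\tau} + \frac{1}{2}(u_s - 2u) = -u$.
The lower-order terms cancel, leaving the standard advection equation $u_{\tau} + \frac{1}{2}u_s = 0$.
Initial data for $u$: $u(s,0) = e^{2s}\rho(s,0) = \sin(3 s)$.
Solve for $u$:
  By method of characteristics (waves move right with speed 1/2):
  Along characteristics $s - \frac{1}{2}\tau =$ const, $u$ is constant, so $u(s,\tau) = f(s - \frac{1}{2}\tau)$ with $f = u( \cdot , 0)$.
Hence $u(s,\tau) = \sin(3 s - 3 \tau/2)$.
Transform back: $\rho(s,\tau) = e^{-2s}u(s,\tau)$.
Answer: $\rho(s, \tau) = - e^{-2 s} \sin(3 \tau/2 - 3 s)$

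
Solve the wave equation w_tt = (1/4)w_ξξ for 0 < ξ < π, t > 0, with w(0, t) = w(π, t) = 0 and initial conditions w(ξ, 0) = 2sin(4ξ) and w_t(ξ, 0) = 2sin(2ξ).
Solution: Using separation of variables w = X(ξ)T(t):
Eigenfunctions: sin(nξ), n = 1, 2, 3, ...
General solution: w(ξ, t) = Σ [A_n cos(n t/2) + B_n sin(n t/2)] sin(nξ)
From w(ξ,0) = 2sin(4ξ): A_4=2. From w_t(ξ,0) = 2sin(2ξ), using w_t(ξ,0) = Σ ω_n B_n sin(nξ) with ω_n = n/2: B_2 = 2/1 = 2.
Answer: w(ξ, t) = 2sin(t)sin(2ξ) + 2sin(4ξ)cos(2t)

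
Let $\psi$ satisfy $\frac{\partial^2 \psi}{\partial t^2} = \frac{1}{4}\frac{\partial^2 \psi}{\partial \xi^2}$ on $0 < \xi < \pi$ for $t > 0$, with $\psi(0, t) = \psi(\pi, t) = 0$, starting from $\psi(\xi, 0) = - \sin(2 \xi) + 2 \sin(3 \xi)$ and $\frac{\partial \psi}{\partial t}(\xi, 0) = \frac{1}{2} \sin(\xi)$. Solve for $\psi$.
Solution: Separating variables: $\psi = \sum [A_n \cos(\omega_n t) + B_n \sin(\omega_n t)] \sin(n\xi)$, $\omega_n = n/2$. From ICs ($B_n$ = velocity coefficient / $\omega_n$): $A_2=-1, A_3=2, B_1=1$.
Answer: $\psi(\xi, t) = \sin(\xi) \sin(t/2) -  \sin(2 \xi) \cos(t) + 2 \sin(3 \xi) \cos(3 t/2)$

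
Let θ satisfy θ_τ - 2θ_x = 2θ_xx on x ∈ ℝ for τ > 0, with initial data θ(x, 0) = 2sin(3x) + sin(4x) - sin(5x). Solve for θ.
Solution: Change to a moving frame: let η = x + 2τ, σ = τ and write θ(x,τ) = u(η,σ).
By the chain rule θ_τ = u_σ + 2u_η, θ_x = u_η, θ_xx = u_ηη.
Then θ_τ - 2θ_x = u_σ: the advection term cancels and the PDE becomes the heat equation u_σ = 2u_ηη on η ∈ ℝ.
Initial data: u(η,0) = θ(η,0) = 2sin(3η) + sin(4η) - sin(5η).
On η ∈ ℝ each mode satisfies (sin(nη))″ = -n² sin(nη), so exp(-2n²σ) sin(nη) solves the heat equation; by superposition u(η,σ) = Σ c_n exp(-2n²σ) sin(nη).
Reading off the coefficients: c_3=2, c_4=1, c_5=-1, so u(η,σ) = 2exp(-18σ)sin(3η) + exp(-32σ)sin(4η) - exp(-50σ)sin(5η).
Substituting back η = x + 2τ, σ = τ: θ(x,τ) = u(x + 2τ, τ).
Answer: θ(x, τ) = 2exp(-18τ)sin(3x + 6τ) + exp(-32τ)sin(4x + 8τ) - exp(-50τ)sin(5x + 10τ)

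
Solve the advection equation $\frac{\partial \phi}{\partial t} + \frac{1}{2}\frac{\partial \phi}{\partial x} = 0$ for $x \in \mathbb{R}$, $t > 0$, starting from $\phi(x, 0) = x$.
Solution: By method of characteristics (waves move right with speed 1/2):
Along characteristics $x - \frac{1}{2}t =$ const, $\phi$ is constant, so $\phi(x,t) = f(x - \frac{1}{2}t)$ with $f = \phi( \cdot , 0)$.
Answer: $\phi(x, t) = -\frac{1}{2} t + x$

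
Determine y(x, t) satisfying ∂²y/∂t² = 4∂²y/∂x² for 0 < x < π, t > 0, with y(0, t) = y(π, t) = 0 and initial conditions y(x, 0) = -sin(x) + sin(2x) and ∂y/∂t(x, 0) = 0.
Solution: Using separation of variables y = X(x)T(t):
Eigenfunctions: sin(nx), n = 1, 2, 3, ...
General solution: y(x, t) = Σ [A_n cos(2n t) + B_n sin(2n t)] sin(nx)
From y(x,0) = -sin(x) + sin(2x): A_1=-1, A_2=1. From y_t(x,0) = 0: all B_n = 0.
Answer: y(x, t) = -sin(x)cos(2t) + sin(2x)cos(4t)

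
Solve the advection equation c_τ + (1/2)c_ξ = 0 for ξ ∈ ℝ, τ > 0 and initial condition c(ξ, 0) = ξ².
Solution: By characteristics (dξ/dτ = 1/2), c(ξ,τ) = f(ξ - (1/2)τ) with f = c(·, 0).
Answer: c(ξ, τ) = ξ² - ξτ + (1/4)τ²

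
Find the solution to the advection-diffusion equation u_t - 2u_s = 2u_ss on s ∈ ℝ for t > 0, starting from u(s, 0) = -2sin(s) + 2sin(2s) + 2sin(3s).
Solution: Change to a moving frame: let η = s + 2t, σ = t and write u(s,t) = w(η,σ).
By the chain rule u_t = w_σ + 2w_η, u_s = w_η, u_ss = w_ηη.
Then u_t - 2u_s = w_σ: the advection term cancels and the PDE becomes the heat equation w_σ = 2w_ηη on η ∈ ℝ.
Initial data: w(η,0) = u(η,0) = -2sin(η) + 2sin(2η) + 2sin(3η).
On η ∈ ℝ each mode satisfies (sin(nη))″ = -n² sin(nη), so exp(-2n²σ) sin(nη) solves the heat equation; by superposition w(η,σ) = Σ c_n exp(-2n²σ) sin(nη).
Reading off the coefficients: c_1=-2, c_2=2, c_3=2, so w(η,σ) = -2exp(-2σ)sin(η) + 2exp(-8σ)sin(2η) + 2exp(-18σ)sin(3η).
Substituting back η = s + 2t, σ = t: u(s,t) = w(s + 2t, t).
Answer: u(s, t) = -2exp(-2t)sin(s + 2t) + 2exp(-8t)sin(2s + 4t) + 2exp(-18t)sin(3s + 6t)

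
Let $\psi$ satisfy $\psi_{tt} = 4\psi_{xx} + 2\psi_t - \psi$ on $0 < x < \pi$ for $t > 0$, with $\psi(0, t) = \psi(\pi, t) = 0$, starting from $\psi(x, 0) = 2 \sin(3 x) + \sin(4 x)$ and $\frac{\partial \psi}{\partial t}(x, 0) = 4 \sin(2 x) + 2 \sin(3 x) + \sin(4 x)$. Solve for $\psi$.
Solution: Substitute $\psi = e^{t}u$, i.e. $u = e^{-t}\psi$.
By the product rule, $\psi_t = e^{t}(u_t + u)$, $\psi_{tt} = e^{t}(u_{tt} + 2u_t + u)$, $\psi_{xx} = e^{t}u_{xx}$.
Substituting into the PDE and dividing by $e^{t}$: $u_{tt} + 2u_t + u = 4u_{xx} + 2(u_t + u) - u$.
The lower-order terms cancel, leaving the standard wave equation $u_{tt} = 4u_{xx}$.
Initial data for $u$: $u(x,0) = \psi(x,0) = 2 \sin(3 x) + \sin(4 x)$; $u_t(x,0) = \psi_t(x,0) - \psi(x,0) = 4 \sin(2 x)$. The boundary conditions carry over: $u(0,t) = u(\pi,t) = 0$.
Solve for $u$:
  Using separation of variables $u = X(x)T(t)$:
  Eigenfunctions: $\sin(nx)$, $n = 1, 2, 3, \ldots$
  General solution: $u(x, t) = \sum [A_n \cos(2n t) + B_n \sin(2n t)] \sin(nx)$
  From $u(x,0) = 2 \sin(3 x) + \sin(4 x)$: $A_3=2, A_4=1$. From $u_t(x,0) = 4 \sin(2 x)$, using $u_t(x,0) = \sum \omega_n B_n \sin(nx)$ with $\omega_n = 2n$: $B_2 = 4/4 = 1$.
Hence $u(x,t) = \sin(4 t) \sin(2 x) + 2 \sin(3 x) \cos(6 t) + \sin(4 x) \cos(8 t)$.
Transform back: $\psi(x,t) = e^{t}u(x,t)$.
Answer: $\psi(x, t) = e^{t} \sin(4 t) \sin(2 x) + 2 e^{t} \sin(3 x) \cos(6 t) + e^{t} \sin(4 x) \cos(8 t)$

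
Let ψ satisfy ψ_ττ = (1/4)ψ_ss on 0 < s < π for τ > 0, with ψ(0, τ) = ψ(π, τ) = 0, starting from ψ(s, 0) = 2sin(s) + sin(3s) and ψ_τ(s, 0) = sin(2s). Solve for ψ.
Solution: Separating variables: ψ = Σ [A_n cos(ω_n τ) + B_n sin(ω_n τ)] sin(ns), ω_n = n/2. From ICs (B_n = velocity coefficient / ω_n): A_1=2, A_3=1, B_2=1.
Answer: ψ(s, τ) = 2sin(s)cos(τ/2) + sin(2s)sin(τ) + sin(3s)cos(3τ/2)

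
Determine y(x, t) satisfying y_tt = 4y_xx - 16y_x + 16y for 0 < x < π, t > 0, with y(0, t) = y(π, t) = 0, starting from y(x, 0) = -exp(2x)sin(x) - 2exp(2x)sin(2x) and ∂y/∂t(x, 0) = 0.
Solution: Substitute y = exp(2x)u.
Then y_x = exp(2x)(u_x + 2u), y_xx = exp(2x)(u_xx + 4u_x + 4u), y_tt = exp(2x)u_tt; substituting and dividing by exp(2x), the lower-order terms cancel: u_tt = 4u_xx (standard wave equation).
Data for u: u(x,0) = exp(-2x)y(x,0) = -sin(x) - 2sin(2x); u_t(x,0) = exp(-2x)y_t(x,0) = 0. The boundary conditions carry over: u(0,t) = u(π,t) = 0.
Separating variables: u = Σ [A_n cos(ω_n t) + B_n sin(ω_n t)] sin(nx), ω_n = 2n. From ICs: A_1=-1, A_2=-2.
So u(x,t) = -sin(x)cos(2t) - 2sin(2x)cos(4t), and y(x,t) = exp(2x)u(x,t).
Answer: y(x, t) = -exp(2x)sin(x)cos(2t) - 2exp(2x)sin(2x)cos(4t)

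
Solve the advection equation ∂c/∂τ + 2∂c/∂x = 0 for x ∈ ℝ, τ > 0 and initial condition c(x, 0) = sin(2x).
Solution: By method of characteristics (waves move right with speed 2):
Along characteristics x - 2τ = const, c is constant, so c(x,τ) = f(x - 2τ) with f = c(·, 0).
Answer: c(x, τ) = sin(2x - 4τ)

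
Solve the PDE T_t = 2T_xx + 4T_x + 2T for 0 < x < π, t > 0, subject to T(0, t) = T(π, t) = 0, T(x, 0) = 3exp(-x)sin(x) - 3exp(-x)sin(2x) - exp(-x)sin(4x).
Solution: Substitute T = exp(-x)u, i.e. u = exp(x)T.
By the product rule, T_x = exp(-x)(u_x - u), T_xx = exp(-x)(u_xx - 2u_x + u), T_t = exp(-x)u_t.
Substituting into the PDE and dividing by exp(-x): u_t = 2(u_xx - 2u_x + u) + 4(u_x - u) + 2u.
The lower-order terms cancel, leaving the standard heat equation u_t = 2u_xx.
Initial data for u: u(x,0) = exp(x)T(x,0) = 3sin(x) - 3sin(2x) - sin(4x). The boundary conditions carry over: u(0,t) = u(π,t) = 0.
Solve for u:
  Using separation of variables u = X(x)G(t):
  Eigenfunctions: sin(nx), n = 1, 2, 3, ...
  General solution: u(x, t) = Σ c_n sin(nx) exp(-2n² t)
  Matching u(x,0) = 3sin(x) - 3sin(2x) - sin(4x) term by term: c_1=3, c_2=-3, c_4=-1.
Hence u(x,t) = 3exp(-2t)sin(x) - 3exp(-8t)sin(2x) - exp(-32t)sin(4x).
Transform back: T(x,t) = exp(-x)u(x,t).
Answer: T(x, t) = 3exp(-2t)exp(-x)sin(x) - 3exp(-8t)exp(-x)sin(2x) - exp(-32t)exp(-x)sin(4x)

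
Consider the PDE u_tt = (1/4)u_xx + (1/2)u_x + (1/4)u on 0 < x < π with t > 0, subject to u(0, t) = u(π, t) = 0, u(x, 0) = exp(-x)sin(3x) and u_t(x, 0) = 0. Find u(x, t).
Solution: Substitute u = exp(-x)w, i.e. w = exp(x)u.
By the product rule, u_x = exp(-x)(w_x - w), u_xx = exp(-x)(w_xx - 2w_x + w), u_tt = exp(-x)w_tt.
Substituting into the PDE and dividing by exp(-x): w_tt = (1/4)(w_xx - 2w_x + w) + (1/2)(w_x - w) + (1/4)w.
The lower-order terms cancel, leaving the standard wave equation w_tt = (1/4)w_xx.
Initial data for w: w(x,0) = exp(x)u(x,0) = sin(3x); w_t(x,0) = exp(x)u_t(x,0) = 0. The boundary conditions carry over: w(0,t) = w(π,t) = 0.
Solve for w:
  Using separation of variables w = X(x)T(t):
  Eigenfunctions: sin(nx), n = 1, 2, 3, ...
  General solution: w(x, t) = Σ [A_n cos(n t/2) + B_n sin(n t/2)] sin(nx)
  From w(x,0) = sin(3x): A_3=1. From w_t(x,0) = 0: all B_n = 0.
Hence w(x,t) = sin(3x)cos(3t/2).
Transform back: u(x,t) = exp(-x)w(x,t).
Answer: u(x, t) = exp(-x)sin(3x)cos(3t/2)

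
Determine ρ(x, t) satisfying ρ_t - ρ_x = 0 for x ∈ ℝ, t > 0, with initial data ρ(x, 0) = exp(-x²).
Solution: By method of characteristics (waves move left with speed 1):
Along characteristics x + t = const, ρ is constant, so ρ(x,t) = f(x + t) with f = ρ(·, 0).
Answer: ρ(x, t) = exp(-(t + x)²)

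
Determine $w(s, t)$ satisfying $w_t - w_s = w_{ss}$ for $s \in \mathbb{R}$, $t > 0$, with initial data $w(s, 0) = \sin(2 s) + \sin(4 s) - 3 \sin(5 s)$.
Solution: Change to a moving frame: let $\eta = s + t$, $\sigma = t$ and write $w(s,t) = u(\eta,\sigma)$.
By the chain rule $w_t = u_{\sigma} + u_{\eta}$, $w_s = u_{\eta}$, $w_{ss} = u_{\eta\eta}$.
Then $w_t - w_s = u_{\sigma}$: the advection term cancels and the PDE becomes the heat equation $u_{\sigma} = u_{\eta\eta}$ on $\eta \in \mathbb{R}$.
Initial data: $u(\eta,0) = w(\eta,0) = \sin(2 \eta) + \sin(4 \eta) - 3 \sin(5 \eta)$.
On $\eta \in \mathbb{R}$ each mode satisfies $(\sin(n\eta))'' = -n^2 \sin(n\eta)$, so $e^{-n^2\sigma} \sin(n\eta)$ solves the heat equation; by superposition $u(\eta,\sigma) = \sum c_n e^{-n^2\sigma} \sin(n\eta)$.
Reading off the coefficients: $c_2=1, c_4=1, c_5=-3$, so $u(\eta,\sigma) = e^{-4 \sigma} \sin(2 \eta) + e^{-16 \sigma} \sin(4 \eta) - 3 e^{-25 \sigma} \sin(5 \eta)$.
Substituting back $\eta = s + t$, $\sigma = t$: $w(s,t) = u(s + t, t)$.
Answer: $w(s, t) = e^{-4 t} \sin(2 s + 2 t) + e^{-16 t} \sin(4 s + 4 t) - 3 e^{-25 t} \sin(5 s + 5 t)$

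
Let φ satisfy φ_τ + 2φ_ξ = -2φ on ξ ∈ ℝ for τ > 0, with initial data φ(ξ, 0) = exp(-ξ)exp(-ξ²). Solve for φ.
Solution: Substitute φ = exp(-ξ)u.
Then φ_ξ = exp(-ξ)(u_ξ - u), φ_τ = exp(-ξ)u_τ; substituting and dividing by exp(-ξ), the lower-order terms cancel: u_τ + 2u_ξ = 0 (standard advection equation).
Data for u: u(ξ,0) = exp(ξ)φ(ξ,0) = exp(-ξ²).
By characteristics (dξ/dτ = 2), u(ξ,τ) = f(ξ - 2τ) with f = u(·, 0).
So u(ξ,τ) = exp(-(ξ - 2τ)²), and φ(ξ,τ) = exp(-ξ)u(ξ,τ).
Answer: φ(ξ, τ) = exp(-ξ)exp(-(ξ - 2τ)²)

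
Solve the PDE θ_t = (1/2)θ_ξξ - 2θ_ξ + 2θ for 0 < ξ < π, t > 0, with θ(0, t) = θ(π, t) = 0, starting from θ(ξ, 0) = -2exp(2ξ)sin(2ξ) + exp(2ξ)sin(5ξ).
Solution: Substitute θ = exp(2ξ)u.
Then θ_ξ = exp(2ξ)(u_ξ + 2u), θ_ξξ = exp(2ξ)(u_ξξ + 4u_ξ + 4u), θ_t = exp(2ξ)u_t; substituting and dividing by exp(2ξ), the lower-order terms cancel: u_t = (1/2)u_ξξ (standard heat equation).
Data for u: u(ξ,0) = exp(-2ξ)θ(ξ,0) = -2sin(2ξ) + sin(5ξ). The boundary conditions carry over: u(0,t) = u(π,t) = 0.
Separating variables: u = Σ c_n exp(-n²t/2) sin(nξ). From u(ξ,0) = -2sin(2ξ) + sin(5ξ): c_2=-2, c_5=1.
So u(ξ,t) = -2exp(-2t)sin(2ξ) + exp(-25t/2)sin(5ξ), and θ(ξ,t) = exp(2ξ)u(ξ,t).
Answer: θ(ξ, t) = -2exp(-2t)exp(2ξ)sin(2ξ) + exp(-25t/2)exp(2ξ)sin(5ξ)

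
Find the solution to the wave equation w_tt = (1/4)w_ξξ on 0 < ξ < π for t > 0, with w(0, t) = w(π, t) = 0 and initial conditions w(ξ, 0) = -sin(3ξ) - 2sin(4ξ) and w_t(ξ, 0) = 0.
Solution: Separating variables: w = Σ [A_n cos(ω_n t) + B_n sin(ω_n t)] sin(nξ), ω_n = n/2. From ICs: A_3=-1, A_4=-2.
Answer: w(ξ, t) = -sin(3ξ)cos(3t/2) - 2sin(4ξ)cos(2t)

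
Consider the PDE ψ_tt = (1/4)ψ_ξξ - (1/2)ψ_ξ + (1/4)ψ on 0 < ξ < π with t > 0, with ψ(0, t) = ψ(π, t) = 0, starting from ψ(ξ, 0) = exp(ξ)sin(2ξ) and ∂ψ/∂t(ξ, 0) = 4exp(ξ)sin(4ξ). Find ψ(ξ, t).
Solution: Substitute ψ = exp(ξ)u, i.e. u = exp(-ξ)ψ.
By the product rule, ψ_ξ = exp(ξ)(u_ξ + u), ψ_ξξ = exp(ξ)(u_ξξ + 2u_ξ + u), ψ_tt = exp(ξ)u_tt.
Substituting into the PDE and dividing by exp(ξ): u_tt = (1/4)(u_ξξ + 2u_ξ + u) - (1/2)(u_ξ + u) + (1/4)u.
The lower-order terms cancel, leaving the standard wave equation u_tt = (1/4)u_ξξ.
Initial data for u: u(ξ,0) = exp(-ξ)ψ(ξ,0) = sin(2ξ); u_t(ξ,0) = exp(-ξ)ψ_t(ξ,0) = 4sin(4ξ). The boundary conditions carry over: u(0,t) = u(π,t) = 0.
Solve for u:
  Using separation of variables u = X(ξ)T(t):
  Eigenfunctions: sin(nξ), n = 1, 2, 3, ...
  General solution: u(ξ, t) = Σ [A_n cos(n t/2) + B_n sin(n t/2)] sin(nξ)
  From u(ξ,0) = sin(2ξ): A_2=1. From u_t(ξ,0) = 4sin(4ξ), using u_t(ξ,0) = Σ ω_n B_n sin(nξ) with ω_n = n/2: B_4 = 4/2 = 2.
Hence u(ξ,t) = 2sin(2t)sin(4ξ) + sin(2ξ)cos(t).
Transform back: ψ(ξ,t) = exp(ξ)u(ξ,t).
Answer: ψ(ξ, t) = 2exp(ξ)sin(2t)sin(4ξ) + exp(ξ)sin(2ξ)cos(t)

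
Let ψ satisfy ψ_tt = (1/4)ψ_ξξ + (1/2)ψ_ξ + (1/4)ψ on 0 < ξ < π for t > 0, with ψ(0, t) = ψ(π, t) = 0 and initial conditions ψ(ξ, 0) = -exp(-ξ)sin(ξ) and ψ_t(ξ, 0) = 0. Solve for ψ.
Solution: Substitute ψ = exp(-ξ)u, i.e. u = exp(ξ)ψ.
By the product rule, ψ_ξ = exp(-ξ)(u_ξ - u), ψ_ξξ = exp(-ξ)(u_ξξ - 2u_ξ + u), ψ_tt = exp(-ξ)u_tt.
Substituting into the PDE and dividing by exp(-ξ): u_tt = (1/4)(u_ξξ - 2u_ξ + u) + (1/2)(u_ξ - u) + (1/4)u.
The lower-order terms cancel, leaving the standard wave equation u_tt = (1/4)u_ξξ.
Initial data for u: u(ξ,0) = exp(ξ)ψ(ξ,0) = -sin(ξ); u_t(ξ,0) = exp(ξ)ψ_t(ξ,0) = 0. The boundary conditions carry over: u(0,t) = u(π,t) = 0.
Solve for u:
  Using separation of variables u = X(ξ)T(t):
  Eigenfunctions: sin(nξ), n = 1, 2, 3, ...
  General solution: u(ξ, t) = Σ [A_n cos(n t/2) + B_n sin(n t/2)] sin(nξ)
  From u(ξ,0) = -sin(ξ): A_1=-1. From u_t(ξ,0) = 0: all B_n = 0.
Hence u(ξ,t) = -sin(ξ)cos(t/2).
Transform back: ψ(ξ,t) = exp(-ξ)u(ξ,t).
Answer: ψ(ξ, t) = -exp(-ξ)sin(ξ)cos(t/2)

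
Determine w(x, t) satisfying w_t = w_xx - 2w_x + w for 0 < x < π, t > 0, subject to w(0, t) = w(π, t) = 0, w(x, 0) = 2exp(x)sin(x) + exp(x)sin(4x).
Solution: Substitute w = exp(x)u.
Then w_x = exp(x)(u_x + u), w_xx = exp(x)(u_xx + 2u_x + u), w_t = exp(x)u_t; substituting and dividing by exp(x), the lower-order terms cancel: u_t = u_xx (standard heat equation).
Data for u: u(x,0) = exp(-x)w(x,0) = 2sin(x) + sin(4x). The boundary conditions carry over: u(0,t) = u(π,t) = 0.
Separating variables: u = Σ c_n exp(-n²t) sin(nx). From u(x,0) = 2sin(x) + sin(4x): c_1=2, c_4=1.
So u(x,t) = 2exp(-t)sin(x) + exp(-16t)sin(4x), and w(x,t) = exp(x)u(x,t).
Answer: w(x, t) = 2exp(-t)exp(x)sin(x) + exp(-16t)exp(x)sin(4x)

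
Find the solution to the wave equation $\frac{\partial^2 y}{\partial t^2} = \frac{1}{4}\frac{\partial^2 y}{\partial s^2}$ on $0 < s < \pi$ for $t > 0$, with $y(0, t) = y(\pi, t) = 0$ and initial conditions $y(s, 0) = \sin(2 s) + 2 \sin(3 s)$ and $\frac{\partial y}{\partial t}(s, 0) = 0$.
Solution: Separating variables: $y = \sum [A_n \cos(\omega_n t) + B_n \sin(\omega_n t)] \sin(ns)$, $\omega_n = n/2$. From ICs: $A_2=1, A_3=2$.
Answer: $y(s, t) = \sin(2 s) \cos(t) + 2 \sin(3 s) \cos(3 t/2)$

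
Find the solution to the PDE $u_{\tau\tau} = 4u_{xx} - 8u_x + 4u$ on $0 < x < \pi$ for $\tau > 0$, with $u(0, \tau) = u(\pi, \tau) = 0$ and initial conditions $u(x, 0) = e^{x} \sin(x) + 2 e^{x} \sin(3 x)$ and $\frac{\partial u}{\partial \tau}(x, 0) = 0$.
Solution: Substitute $u = e^{x}w$, i.e. $w = e^{-x}u$.
By the product rule, $u_x = e^{x}(w_x + w)$, $u_{xx} = e^{x}(w_{xx} + 2w_x + w)$, $u_{\tau\tau} = e^{x}w_{\tau\tau}$.
Substituting into the PDE and dividing by $e^{x}$: $w_{\tau\tau} = 4(w_{xx} + 2w_x + w) - 8(w_x + w) + 4w$.
The lower-order terms cancel, leaving the standard wave equation $w_{\tau\tau} = 4w_{xx}$.
Initial data for $w$: $w(x,0) = e^{-x}u(x,0) = \sin(x) + 2 \sin(3 x)$; $w_{\tau}(x,0) = e^{-x}u_{\tau}(x,0) = 0$. The boundary conditions carry over: $w(0,\tau) = w(\pi,\tau) = 0$.
Solve for $w$:
  Using separation of variables $w = X(x)T(\tau)$:
  Eigenfunctions: $\sin(nx)$, $n = 1, 2, 3, \ldots$
  General solution: $w(x, \tau) = \sum [A_n \cos(2n \tau) + B_n \sin(2n \tau)] \sin(nx)$
  From $w(x,0) = \sin(x) + 2 \sin(3 x)$: $A_1=1, A_3=2$. From $w_{\tau}(x,0) = 0$: all $B_n = 0$.
Hence $w(x,\tau) = \sin(x) \cos(2 \tau) + 2 \sin(3 x) \cos(6 \tau)$.
Transform back: $u(x,\tau) = e^{x}w(x,\tau)$.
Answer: $u(x, \tau) = e^{x} \sin(x) \cos(2 \tau) + 2 e^{x} \sin(3 x) \cos(6 \tau)$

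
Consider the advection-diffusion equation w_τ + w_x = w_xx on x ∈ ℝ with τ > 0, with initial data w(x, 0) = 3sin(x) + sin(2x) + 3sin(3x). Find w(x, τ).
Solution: Moving frame: η = x - τ, σ = τ, w = u(η,σ), so w_τ = u_σ - u_η and w_xx = u_ηη.
Hence w_τ + w_x = u_σ and the PDE becomes the heat equation u_σ = u_ηη on η ∈ ℝ.
Initial data: u(η,0) = w(η,0) = 3sin(η) + sin(2η) + 3sin(3η). Each mode sin(nη) decays as exp(-n²σ) on ℝ, so u(η,σ) = Σ c_n exp(-n²σ) sin(nη) with c_1=3, c_2=1, c_3=3: u(η,σ) = 3exp(-σ)sin(η) + exp(-4σ)sin(2η) + 3exp(-9σ)sin(3η).
Substituting back: w(x,τ) = u(x - τ, τ).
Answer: w(x, τ) = 3exp(-τ)sin(x - τ) + exp(-4τ)sin(2x - 2τ) + 3exp(-9τ)sin(3x - 3τ)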